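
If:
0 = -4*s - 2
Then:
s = -1/2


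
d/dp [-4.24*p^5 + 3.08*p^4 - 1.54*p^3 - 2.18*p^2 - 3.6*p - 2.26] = -21.2*p^4 + 12.32*p^3 - 4.62*p^2 - 4.36*p - 3.6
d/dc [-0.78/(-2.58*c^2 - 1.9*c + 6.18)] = (-4.0248*c - 1.482)/(2.58*c^2 + 1.9*c - 6.18)^2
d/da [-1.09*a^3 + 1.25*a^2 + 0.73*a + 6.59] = -3.27*a^2 + 2.5*a + 0.73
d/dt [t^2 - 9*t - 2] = 2*t - 9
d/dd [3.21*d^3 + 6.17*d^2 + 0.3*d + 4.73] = 9.63*d^2 + 12.34*d + 0.3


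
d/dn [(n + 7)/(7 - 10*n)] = 77/(10*n - 7)^2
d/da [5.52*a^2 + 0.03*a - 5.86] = 11.04*a + 0.03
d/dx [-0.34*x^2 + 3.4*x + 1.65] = 3.4 - 0.68*x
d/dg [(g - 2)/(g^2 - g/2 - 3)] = -4/(4*g^2 + 12*g + 9)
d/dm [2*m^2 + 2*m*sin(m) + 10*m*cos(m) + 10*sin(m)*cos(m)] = -10*m*sin(m) + 2*m*cos(m) + 4*m + 2*sin(m) + 10*cos(m) + 10*cos(2*m)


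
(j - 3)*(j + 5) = j^2 + 2*j - 15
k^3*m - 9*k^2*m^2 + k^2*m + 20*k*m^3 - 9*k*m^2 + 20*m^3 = (k - 5*m)*(k - 4*m)*(k*m + m)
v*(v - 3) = v^2 - 3*v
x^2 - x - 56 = (x - 8)*(x + 7)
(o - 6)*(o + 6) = o^2 - 36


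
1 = 1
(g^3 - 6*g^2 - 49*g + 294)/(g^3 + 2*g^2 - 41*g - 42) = (g - 7)/(g + 1)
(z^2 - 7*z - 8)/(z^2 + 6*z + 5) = (z - 8)/(z + 5)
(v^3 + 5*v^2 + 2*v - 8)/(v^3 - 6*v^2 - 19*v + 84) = (v^2 + v - 2)/(v^2 - 10*v + 21)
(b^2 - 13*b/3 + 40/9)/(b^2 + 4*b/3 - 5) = (b - 8/3)/(b + 3)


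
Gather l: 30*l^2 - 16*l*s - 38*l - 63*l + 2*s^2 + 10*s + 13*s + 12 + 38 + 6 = 30*l^2 + l*(-16*s - 101) + 2*s^2 + 23*s + 56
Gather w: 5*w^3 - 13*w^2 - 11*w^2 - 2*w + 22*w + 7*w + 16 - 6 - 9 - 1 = 5*w^3 - 24*w^2 + 27*w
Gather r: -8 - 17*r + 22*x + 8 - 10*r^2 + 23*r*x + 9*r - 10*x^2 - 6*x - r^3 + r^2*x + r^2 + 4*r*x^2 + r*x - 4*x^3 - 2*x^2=-r^3 + r^2*(x - 9) + r*(4*x^2 + 24*x - 8) - 4*x^3 - 12*x^2 + 16*x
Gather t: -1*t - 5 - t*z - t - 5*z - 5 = t*(-z - 2) - 5*z - 10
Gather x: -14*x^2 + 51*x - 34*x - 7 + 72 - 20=-14*x^2 + 17*x + 45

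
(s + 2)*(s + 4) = s^2 + 6*s + 8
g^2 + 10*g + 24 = (g + 4)*(g + 6)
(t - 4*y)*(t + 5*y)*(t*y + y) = t^3*y + t^2*y^2 + t^2*y - 20*t*y^3 + t*y^2 - 20*y^3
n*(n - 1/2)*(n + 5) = n^3 + 9*n^2/2 - 5*n/2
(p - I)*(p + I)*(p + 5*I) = p^3 + 5*I*p^2 + p + 5*I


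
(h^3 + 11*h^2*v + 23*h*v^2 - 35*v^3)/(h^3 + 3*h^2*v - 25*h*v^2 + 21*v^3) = (-h - 5*v)/(-h + 3*v)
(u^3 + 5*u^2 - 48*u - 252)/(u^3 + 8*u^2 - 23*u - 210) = (u^2 - u - 42)/(u^2 + 2*u - 35)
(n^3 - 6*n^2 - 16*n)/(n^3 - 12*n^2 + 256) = n*(n + 2)/(n^2 - 4*n - 32)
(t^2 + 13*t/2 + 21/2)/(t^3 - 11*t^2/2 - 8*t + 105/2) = (2*t + 7)/(2*t^2 - 17*t + 35)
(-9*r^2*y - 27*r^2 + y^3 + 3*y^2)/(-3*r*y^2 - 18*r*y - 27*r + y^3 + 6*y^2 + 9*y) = (3*r + y)/(y + 3)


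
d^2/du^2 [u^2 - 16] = 2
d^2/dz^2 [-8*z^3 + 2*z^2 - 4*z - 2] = 4 - 48*z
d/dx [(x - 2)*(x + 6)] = 2*x + 4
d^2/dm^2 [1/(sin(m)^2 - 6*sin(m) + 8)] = 2*(-2*sin(m)^4 + 9*sin(m)^3 + sin(m)^2 - 42*sin(m) + 28)/(sin(m)^2 - 6*sin(m) + 8)^3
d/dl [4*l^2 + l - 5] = 8*l + 1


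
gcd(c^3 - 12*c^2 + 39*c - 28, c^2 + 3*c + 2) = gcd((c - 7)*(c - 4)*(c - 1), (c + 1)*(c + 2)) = 1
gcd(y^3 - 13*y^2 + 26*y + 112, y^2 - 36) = 1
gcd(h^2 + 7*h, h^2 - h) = h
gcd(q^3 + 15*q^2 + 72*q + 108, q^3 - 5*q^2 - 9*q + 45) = q + 3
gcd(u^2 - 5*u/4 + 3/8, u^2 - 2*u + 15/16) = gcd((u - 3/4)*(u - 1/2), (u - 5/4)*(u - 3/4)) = u - 3/4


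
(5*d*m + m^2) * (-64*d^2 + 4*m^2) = -320*d^3*m - 64*d^2*m^2 + 20*d*m^3 + 4*m^4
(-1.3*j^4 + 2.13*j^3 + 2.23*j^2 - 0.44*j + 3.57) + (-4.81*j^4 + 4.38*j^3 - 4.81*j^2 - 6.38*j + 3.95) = -6.11*j^4 + 6.51*j^3 - 2.58*j^2 - 6.82*j + 7.52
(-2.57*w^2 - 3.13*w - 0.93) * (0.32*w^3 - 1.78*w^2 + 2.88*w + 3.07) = -0.8224*w^5 + 3.573*w^4 - 2.1278*w^3 - 15.2489*w^2 - 12.2875*w - 2.8551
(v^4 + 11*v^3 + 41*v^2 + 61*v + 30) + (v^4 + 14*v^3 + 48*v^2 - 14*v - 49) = 2*v^4 + 25*v^3 + 89*v^2 + 47*v - 19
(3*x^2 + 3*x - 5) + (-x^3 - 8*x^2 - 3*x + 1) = -x^3 - 5*x^2 - 4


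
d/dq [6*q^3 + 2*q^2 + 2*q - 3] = 18*q^2 + 4*q + 2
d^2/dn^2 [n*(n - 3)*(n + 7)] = 6*n + 8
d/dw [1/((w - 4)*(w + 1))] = (3 - 2*w)/(w^4 - 6*w^3 + w^2 + 24*w + 16)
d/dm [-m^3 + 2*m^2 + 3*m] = -3*m^2 + 4*m + 3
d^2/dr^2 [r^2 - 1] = 2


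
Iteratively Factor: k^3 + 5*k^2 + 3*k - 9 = (k - 1)*(k^2 + 6*k + 9) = (k - 1)*(k + 3)*(k + 3)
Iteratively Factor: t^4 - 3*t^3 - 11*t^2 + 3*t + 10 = (t + 2)*(t^3 - 5*t^2 - t + 5) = (t - 1)*(t + 2)*(t^2 - 4*t - 5) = (t - 5)*(t - 1)*(t + 2)*(t + 1)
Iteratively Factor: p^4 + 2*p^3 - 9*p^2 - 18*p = (p + 3)*(p^3 - p^2 - 6*p) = p*(p + 3)*(p^2 - p - 6) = p*(p + 2)*(p + 3)*(p - 3)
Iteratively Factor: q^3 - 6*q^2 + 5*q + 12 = (q + 1)*(q^2 - 7*q + 12) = (q - 3)*(q + 1)*(q - 4)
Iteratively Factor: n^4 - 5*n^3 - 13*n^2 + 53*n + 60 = (n - 5)*(n^3 - 13*n - 12) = (n - 5)*(n + 1)*(n^2 - n - 12) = (n - 5)*(n - 4)*(n + 1)*(n + 3)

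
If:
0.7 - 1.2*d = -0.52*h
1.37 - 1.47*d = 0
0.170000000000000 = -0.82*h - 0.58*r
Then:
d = 0.93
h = 0.80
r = -1.43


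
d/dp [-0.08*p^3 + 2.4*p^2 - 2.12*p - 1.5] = -0.24*p^2 + 4.8*p - 2.12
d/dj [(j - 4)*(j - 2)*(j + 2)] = 3*j^2 - 8*j - 4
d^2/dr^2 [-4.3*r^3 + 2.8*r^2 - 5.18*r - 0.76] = 5.6 - 25.8*r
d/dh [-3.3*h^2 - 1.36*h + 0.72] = -6.6*h - 1.36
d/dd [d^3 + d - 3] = 3*d^2 + 1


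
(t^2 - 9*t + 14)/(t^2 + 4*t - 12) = (t - 7)/(t + 6)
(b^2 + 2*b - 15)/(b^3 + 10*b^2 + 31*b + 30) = (b - 3)/(b^2 + 5*b + 6)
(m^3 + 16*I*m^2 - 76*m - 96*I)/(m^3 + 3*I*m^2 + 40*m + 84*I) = (m^2 + 14*I*m - 48)/(m^2 + I*m + 42)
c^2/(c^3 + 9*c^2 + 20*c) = c/(c^2 + 9*c + 20)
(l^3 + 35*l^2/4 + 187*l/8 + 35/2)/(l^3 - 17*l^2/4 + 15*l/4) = (8*l^3 + 70*l^2 + 187*l + 140)/(2*l*(4*l^2 - 17*l + 15))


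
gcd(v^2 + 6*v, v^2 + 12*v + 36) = v + 6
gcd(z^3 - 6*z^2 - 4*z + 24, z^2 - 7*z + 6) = z - 6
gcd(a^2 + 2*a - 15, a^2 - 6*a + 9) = a - 3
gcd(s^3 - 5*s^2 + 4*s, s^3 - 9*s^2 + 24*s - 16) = s^2 - 5*s + 4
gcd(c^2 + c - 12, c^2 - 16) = c + 4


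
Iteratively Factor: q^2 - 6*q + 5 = (q - 1)*(q - 5)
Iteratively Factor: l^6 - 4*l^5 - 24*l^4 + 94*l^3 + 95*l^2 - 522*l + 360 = (l + 3)*(l^5 - 7*l^4 - 3*l^3 + 103*l^2 - 214*l + 120) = (l - 3)*(l + 3)*(l^4 - 4*l^3 - 15*l^2 + 58*l - 40) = (l - 3)*(l + 3)*(l + 4)*(l^3 - 8*l^2 + 17*l - 10) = (l - 5)*(l - 3)*(l + 3)*(l + 4)*(l^2 - 3*l + 2) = (l - 5)*(l - 3)*(l - 2)*(l + 3)*(l + 4)*(l - 1)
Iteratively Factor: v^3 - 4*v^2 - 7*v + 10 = (v - 1)*(v^2 - 3*v - 10) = (v - 5)*(v - 1)*(v + 2)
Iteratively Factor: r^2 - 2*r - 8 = (r + 2)*(r - 4)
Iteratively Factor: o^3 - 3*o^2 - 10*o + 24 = (o - 2)*(o^2 - o - 12) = (o - 4)*(o - 2)*(o + 3)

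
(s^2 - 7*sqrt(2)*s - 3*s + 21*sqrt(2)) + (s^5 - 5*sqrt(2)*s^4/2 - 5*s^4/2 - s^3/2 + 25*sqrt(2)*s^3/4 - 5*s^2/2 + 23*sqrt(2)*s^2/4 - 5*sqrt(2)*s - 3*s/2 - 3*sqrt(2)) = s^5 - 5*sqrt(2)*s^4/2 - 5*s^4/2 - s^3/2 + 25*sqrt(2)*s^3/4 - 3*s^2/2 + 23*sqrt(2)*s^2/4 - 12*sqrt(2)*s - 9*s/2 + 18*sqrt(2)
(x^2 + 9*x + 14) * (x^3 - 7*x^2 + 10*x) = x^5 + 2*x^4 - 39*x^3 - 8*x^2 + 140*x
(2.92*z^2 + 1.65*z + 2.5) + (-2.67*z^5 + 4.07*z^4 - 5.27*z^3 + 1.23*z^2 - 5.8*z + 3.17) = -2.67*z^5 + 4.07*z^4 - 5.27*z^3 + 4.15*z^2 - 4.15*z + 5.67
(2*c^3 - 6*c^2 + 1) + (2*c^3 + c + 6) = 4*c^3 - 6*c^2 + c + 7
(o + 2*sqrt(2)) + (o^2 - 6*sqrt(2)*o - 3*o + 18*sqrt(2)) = o^2 - 6*sqrt(2)*o - 2*o + 20*sqrt(2)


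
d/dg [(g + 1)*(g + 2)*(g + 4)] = 3*g^2 + 14*g + 14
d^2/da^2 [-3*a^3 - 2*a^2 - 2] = -18*a - 4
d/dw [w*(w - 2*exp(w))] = -2*w*exp(w) + 2*w - 2*exp(w)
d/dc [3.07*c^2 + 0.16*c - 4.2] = 6.14*c + 0.16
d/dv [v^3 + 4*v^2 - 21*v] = 3*v^2 + 8*v - 21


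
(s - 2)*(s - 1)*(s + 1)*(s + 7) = s^4 + 5*s^3 - 15*s^2 - 5*s + 14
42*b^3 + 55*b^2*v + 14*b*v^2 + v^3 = (b + v)*(6*b + v)*(7*b + v)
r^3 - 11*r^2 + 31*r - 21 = (r - 7)*(r - 3)*(r - 1)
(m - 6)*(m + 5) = m^2 - m - 30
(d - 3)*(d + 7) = d^2 + 4*d - 21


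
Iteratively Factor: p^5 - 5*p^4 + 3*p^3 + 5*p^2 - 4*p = (p - 1)*(p^4 - 4*p^3 - p^2 + 4*p) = p*(p - 1)*(p^3 - 4*p^2 - p + 4) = p*(p - 1)^2*(p^2 - 3*p - 4) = p*(p - 1)^2*(p + 1)*(p - 4)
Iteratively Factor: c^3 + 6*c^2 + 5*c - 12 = (c + 4)*(c^2 + 2*c - 3) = (c - 1)*(c + 4)*(c + 3)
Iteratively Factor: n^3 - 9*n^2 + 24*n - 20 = (n - 2)*(n^2 - 7*n + 10) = (n - 5)*(n - 2)*(n - 2)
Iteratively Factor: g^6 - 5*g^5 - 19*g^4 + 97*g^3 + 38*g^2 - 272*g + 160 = (g - 4)*(g^5 - g^4 - 23*g^3 + 5*g^2 + 58*g - 40) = (g - 4)*(g + 2)*(g^4 - 3*g^3 - 17*g^2 + 39*g - 20) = (g - 4)*(g - 1)*(g + 2)*(g^3 - 2*g^2 - 19*g + 20) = (g - 5)*(g - 4)*(g - 1)*(g + 2)*(g^2 + 3*g - 4) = (g - 5)*(g - 4)*(g - 1)*(g + 2)*(g + 4)*(g - 1)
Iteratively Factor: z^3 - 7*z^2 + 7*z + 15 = (z - 5)*(z^2 - 2*z - 3) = (z - 5)*(z + 1)*(z - 3)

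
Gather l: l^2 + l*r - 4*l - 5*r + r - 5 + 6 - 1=l^2 + l*(r - 4) - 4*r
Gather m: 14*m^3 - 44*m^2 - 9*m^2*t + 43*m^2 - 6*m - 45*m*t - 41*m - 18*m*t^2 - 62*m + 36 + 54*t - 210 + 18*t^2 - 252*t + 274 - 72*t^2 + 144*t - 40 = 14*m^3 + m^2*(-9*t - 1) + m*(-18*t^2 - 45*t - 109) - 54*t^2 - 54*t + 60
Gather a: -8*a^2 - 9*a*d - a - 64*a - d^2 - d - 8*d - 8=-8*a^2 + a*(-9*d - 65) - d^2 - 9*d - 8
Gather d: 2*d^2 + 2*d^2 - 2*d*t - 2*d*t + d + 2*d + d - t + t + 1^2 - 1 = 4*d^2 + d*(4 - 4*t)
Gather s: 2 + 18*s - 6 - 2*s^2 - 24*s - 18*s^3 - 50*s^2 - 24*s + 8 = -18*s^3 - 52*s^2 - 30*s + 4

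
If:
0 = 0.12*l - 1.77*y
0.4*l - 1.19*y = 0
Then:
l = 0.00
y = 0.00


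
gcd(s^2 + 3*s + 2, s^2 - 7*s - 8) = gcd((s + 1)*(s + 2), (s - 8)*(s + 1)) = s + 1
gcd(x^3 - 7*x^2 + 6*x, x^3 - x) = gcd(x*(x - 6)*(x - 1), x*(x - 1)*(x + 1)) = x^2 - x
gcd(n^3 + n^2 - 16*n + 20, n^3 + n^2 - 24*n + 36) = n - 2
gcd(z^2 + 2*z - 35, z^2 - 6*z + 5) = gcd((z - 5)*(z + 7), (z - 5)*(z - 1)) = z - 5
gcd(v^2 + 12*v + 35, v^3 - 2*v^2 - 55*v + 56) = v + 7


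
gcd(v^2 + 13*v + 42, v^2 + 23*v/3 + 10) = v + 6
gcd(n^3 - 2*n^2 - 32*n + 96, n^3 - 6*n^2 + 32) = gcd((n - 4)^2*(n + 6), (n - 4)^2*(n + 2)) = n^2 - 8*n + 16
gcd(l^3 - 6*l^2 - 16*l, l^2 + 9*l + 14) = l + 2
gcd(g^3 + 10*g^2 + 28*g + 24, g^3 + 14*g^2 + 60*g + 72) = g^2 + 8*g + 12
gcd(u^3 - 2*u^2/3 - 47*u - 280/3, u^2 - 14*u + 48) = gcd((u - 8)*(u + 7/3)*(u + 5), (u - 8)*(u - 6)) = u - 8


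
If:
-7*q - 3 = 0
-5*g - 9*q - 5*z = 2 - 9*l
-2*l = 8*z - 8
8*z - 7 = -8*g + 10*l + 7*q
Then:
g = -23/154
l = 18/77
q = -3/7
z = 145/154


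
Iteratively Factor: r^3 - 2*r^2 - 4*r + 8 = (r - 2)*(r^2 - 4) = (r - 2)^2*(r + 2)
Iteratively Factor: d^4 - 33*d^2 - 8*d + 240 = (d + 4)*(d^3 - 4*d^2 - 17*d + 60) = (d + 4)^2*(d^2 - 8*d + 15) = (d - 5)*(d + 4)^2*(d - 3)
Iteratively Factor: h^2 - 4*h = (h - 4)*(h)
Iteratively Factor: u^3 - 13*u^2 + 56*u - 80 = (u - 5)*(u^2 - 8*u + 16) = (u - 5)*(u - 4)*(u - 4)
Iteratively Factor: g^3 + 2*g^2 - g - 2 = (g + 1)*(g^2 + g - 2) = (g - 1)*(g + 1)*(g + 2)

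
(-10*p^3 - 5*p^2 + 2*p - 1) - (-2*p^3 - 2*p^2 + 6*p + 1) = -8*p^3 - 3*p^2 - 4*p - 2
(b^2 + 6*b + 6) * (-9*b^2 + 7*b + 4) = -9*b^4 - 47*b^3 - 8*b^2 + 66*b + 24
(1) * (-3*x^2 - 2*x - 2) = -3*x^2 - 2*x - 2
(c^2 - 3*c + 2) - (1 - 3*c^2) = 4*c^2 - 3*c + 1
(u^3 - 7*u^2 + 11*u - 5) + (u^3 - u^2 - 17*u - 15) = 2*u^3 - 8*u^2 - 6*u - 20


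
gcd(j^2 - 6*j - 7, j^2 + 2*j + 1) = j + 1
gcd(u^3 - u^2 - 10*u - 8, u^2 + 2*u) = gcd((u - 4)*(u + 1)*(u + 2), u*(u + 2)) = u + 2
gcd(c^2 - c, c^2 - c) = c^2 - c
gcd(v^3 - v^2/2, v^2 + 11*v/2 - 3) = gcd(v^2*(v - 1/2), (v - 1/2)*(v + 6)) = v - 1/2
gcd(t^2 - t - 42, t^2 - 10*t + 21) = t - 7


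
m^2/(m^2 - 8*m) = m/(m - 8)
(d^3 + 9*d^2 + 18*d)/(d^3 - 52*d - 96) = d*(d + 3)/(d^2 - 6*d - 16)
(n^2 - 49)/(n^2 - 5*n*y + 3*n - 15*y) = (n^2 - 49)/(n^2 - 5*n*y + 3*n - 15*y)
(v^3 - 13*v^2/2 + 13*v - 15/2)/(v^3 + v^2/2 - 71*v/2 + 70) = (v^2 - 4*v + 3)/(v^2 + 3*v - 28)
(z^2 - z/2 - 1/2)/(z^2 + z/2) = (z - 1)/z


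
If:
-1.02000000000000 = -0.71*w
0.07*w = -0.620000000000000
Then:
No Solution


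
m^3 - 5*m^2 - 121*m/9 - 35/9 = (m - 7)*(m + 1/3)*(m + 5/3)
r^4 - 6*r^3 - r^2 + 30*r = r*(r - 5)*(r - 3)*(r + 2)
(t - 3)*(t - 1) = t^2 - 4*t + 3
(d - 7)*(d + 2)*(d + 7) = d^3 + 2*d^2 - 49*d - 98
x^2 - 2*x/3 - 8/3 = (x - 2)*(x + 4/3)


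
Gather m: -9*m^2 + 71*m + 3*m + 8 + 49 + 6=-9*m^2 + 74*m + 63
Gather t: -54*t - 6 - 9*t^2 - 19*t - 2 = -9*t^2 - 73*t - 8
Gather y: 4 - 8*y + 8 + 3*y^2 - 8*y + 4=3*y^2 - 16*y + 16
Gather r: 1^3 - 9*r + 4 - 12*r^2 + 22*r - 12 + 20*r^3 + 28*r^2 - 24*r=20*r^3 + 16*r^2 - 11*r - 7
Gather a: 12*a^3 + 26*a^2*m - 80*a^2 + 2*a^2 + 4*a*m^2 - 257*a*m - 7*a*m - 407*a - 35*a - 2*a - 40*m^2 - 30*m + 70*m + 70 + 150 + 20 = 12*a^3 + a^2*(26*m - 78) + a*(4*m^2 - 264*m - 444) - 40*m^2 + 40*m + 240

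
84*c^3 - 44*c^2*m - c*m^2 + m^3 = (-6*c + m)*(-2*c + m)*(7*c + m)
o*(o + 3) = o^2 + 3*o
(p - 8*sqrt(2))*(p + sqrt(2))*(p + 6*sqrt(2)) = p^3 - sqrt(2)*p^2 - 100*p - 96*sqrt(2)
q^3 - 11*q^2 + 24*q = q*(q - 8)*(q - 3)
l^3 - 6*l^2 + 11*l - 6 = (l - 3)*(l - 2)*(l - 1)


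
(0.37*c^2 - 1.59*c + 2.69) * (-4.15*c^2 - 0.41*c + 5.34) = -1.5355*c^4 + 6.4468*c^3 - 8.5358*c^2 - 9.5935*c + 14.3646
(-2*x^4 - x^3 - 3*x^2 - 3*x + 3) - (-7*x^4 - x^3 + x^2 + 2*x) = 5*x^4 - 4*x^2 - 5*x + 3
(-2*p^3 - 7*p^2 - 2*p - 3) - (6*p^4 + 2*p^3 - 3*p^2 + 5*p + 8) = -6*p^4 - 4*p^3 - 4*p^2 - 7*p - 11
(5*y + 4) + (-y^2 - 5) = -y^2 + 5*y - 1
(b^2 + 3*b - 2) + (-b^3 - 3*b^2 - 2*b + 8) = -b^3 - 2*b^2 + b + 6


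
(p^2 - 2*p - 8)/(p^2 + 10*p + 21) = (p^2 - 2*p - 8)/(p^2 + 10*p + 21)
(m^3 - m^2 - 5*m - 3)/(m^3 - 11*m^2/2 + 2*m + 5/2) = 2*(m^3 - m^2 - 5*m - 3)/(2*m^3 - 11*m^2 + 4*m + 5)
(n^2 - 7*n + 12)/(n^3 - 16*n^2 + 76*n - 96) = (n^2 - 7*n + 12)/(n^3 - 16*n^2 + 76*n - 96)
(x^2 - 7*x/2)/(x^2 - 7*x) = (x - 7/2)/(x - 7)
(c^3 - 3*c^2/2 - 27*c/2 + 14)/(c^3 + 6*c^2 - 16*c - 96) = (2*c^2 + 5*c - 7)/(2*(c^2 + 10*c + 24))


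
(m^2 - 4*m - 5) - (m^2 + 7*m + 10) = -11*m - 15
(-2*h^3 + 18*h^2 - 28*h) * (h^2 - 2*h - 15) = -2*h^5 + 22*h^4 - 34*h^3 - 214*h^2 + 420*h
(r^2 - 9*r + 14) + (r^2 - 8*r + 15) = 2*r^2 - 17*r + 29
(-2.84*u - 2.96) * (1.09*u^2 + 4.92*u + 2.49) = -3.0956*u^3 - 17.1992*u^2 - 21.6348*u - 7.3704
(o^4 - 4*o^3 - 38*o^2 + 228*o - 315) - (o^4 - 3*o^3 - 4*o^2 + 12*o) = -o^3 - 34*o^2 + 216*o - 315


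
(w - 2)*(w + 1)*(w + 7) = w^3 + 6*w^2 - 9*w - 14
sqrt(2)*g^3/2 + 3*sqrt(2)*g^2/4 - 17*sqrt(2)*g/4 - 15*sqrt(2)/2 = (g - 3)*(g + 5/2)*(sqrt(2)*g/2 + sqrt(2))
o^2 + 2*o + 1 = (o + 1)^2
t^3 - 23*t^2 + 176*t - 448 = (t - 8)^2*(t - 7)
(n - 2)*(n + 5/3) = n^2 - n/3 - 10/3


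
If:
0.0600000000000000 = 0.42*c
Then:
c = 0.14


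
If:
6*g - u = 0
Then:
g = u/6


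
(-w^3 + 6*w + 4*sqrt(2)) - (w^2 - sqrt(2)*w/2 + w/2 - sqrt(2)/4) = -w^3 - w^2 + sqrt(2)*w/2 + 11*w/2 + 17*sqrt(2)/4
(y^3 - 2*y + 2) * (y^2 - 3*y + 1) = y^5 - 3*y^4 - y^3 + 8*y^2 - 8*y + 2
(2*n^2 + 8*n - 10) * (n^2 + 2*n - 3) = 2*n^4 + 12*n^3 - 44*n + 30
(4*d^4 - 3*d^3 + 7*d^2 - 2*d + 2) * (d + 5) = 4*d^5 + 17*d^4 - 8*d^3 + 33*d^2 - 8*d + 10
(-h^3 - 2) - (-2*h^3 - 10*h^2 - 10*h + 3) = h^3 + 10*h^2 + 10*h - 5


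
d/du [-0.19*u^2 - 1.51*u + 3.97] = -0.38*u - 1.51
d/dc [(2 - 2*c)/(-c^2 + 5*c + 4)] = 2*(-c^2 + 2*c - 9)/(c^4 - 10*c^3 + 17*c^2 + 40*c + 16)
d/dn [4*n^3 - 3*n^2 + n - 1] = 12*n^2 - 6*n + 1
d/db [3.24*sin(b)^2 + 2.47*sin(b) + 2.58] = (6.48*sin(b) + 2.47)*cos(b)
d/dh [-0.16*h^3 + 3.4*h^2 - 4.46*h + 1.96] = -0.48*h^2 + 6.8*h - 4.46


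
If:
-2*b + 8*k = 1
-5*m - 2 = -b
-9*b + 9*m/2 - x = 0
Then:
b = -10*x/81 - 2/9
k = 5/72 - 5*x/162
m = -2*x/81 - 4/9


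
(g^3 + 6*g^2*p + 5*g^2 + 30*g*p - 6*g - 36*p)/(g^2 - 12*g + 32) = (g^3 + 6*g^2*p + 5*g^2 + 30*g*p - 6*g - 36*p)/(g^2 - 12*g + 32)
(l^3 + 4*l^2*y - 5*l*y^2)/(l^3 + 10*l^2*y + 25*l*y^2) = (l - y)/(l + 5*y)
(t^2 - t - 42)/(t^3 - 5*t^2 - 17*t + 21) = (t + 6)/(t^2 + 2*t - 3)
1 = 1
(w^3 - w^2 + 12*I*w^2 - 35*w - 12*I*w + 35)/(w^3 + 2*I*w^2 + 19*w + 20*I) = (w^2 + w*(-1 + 7*I) - 7*I)/(w^2 - 3*I*w + 4)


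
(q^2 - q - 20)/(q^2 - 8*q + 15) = (q + 4)/(q - 3)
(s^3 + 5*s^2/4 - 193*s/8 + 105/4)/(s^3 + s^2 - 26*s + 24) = (8*s^2 - 38*s + 35)/(8*(s^2 - 5*s + 4))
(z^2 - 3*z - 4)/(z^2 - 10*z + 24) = (z + 1)/(z - 6)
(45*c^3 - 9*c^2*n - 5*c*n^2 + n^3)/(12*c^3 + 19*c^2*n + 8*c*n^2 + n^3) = (15*c^2 - 8*c*n + n^2)/(4*c^2 + 5*c*n + n^2)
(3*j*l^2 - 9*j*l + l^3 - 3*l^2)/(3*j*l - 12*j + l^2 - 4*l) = l*(l - 3)/(l - 4)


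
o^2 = o^2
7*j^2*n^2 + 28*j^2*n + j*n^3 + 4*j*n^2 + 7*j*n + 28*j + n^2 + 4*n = (7*j + n)*(n + 4)*(j*n + 1)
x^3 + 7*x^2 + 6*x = x*(x + 1)*(x + 6)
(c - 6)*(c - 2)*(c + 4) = c^3 - 4*c^2 - 20*c + 48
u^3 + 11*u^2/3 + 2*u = u*(u + 2/3)*(u + 3)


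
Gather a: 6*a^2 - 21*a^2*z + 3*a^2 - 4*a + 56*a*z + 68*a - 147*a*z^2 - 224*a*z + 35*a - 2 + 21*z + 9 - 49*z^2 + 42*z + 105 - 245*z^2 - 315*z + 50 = a^2*(9 - 21*z) + a*(-147*z^2 - 168*z + 99) - 294*z^2 - 252*z + 162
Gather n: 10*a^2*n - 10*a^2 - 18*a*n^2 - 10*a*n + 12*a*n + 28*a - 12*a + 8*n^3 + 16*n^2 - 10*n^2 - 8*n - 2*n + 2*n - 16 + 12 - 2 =-10*a^2 + 16*a + 8*n^3 + n^2*(6 - 18*a) + n*(10*a^2 + 2*a - 8) - 6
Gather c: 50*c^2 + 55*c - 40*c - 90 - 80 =50*c^2 + 15*c - 170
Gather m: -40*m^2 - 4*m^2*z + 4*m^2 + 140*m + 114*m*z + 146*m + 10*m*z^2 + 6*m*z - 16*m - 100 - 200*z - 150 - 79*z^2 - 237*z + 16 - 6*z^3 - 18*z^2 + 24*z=m^2*(-4*z - 36) + m*(10*z^2 + 120*z + 270) - 6*z^3 - 97*z^2 - 413*z - 234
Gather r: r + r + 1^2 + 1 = 2*r + 2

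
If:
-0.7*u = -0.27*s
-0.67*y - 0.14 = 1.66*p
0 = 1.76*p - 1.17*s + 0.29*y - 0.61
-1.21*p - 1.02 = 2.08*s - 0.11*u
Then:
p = 0.05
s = -0.53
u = -0.20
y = -0.33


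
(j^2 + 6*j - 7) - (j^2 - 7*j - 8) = 13*j + 1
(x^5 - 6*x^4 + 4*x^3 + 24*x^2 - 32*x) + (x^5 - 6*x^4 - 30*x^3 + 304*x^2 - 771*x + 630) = 2*x^5 - 12*x^4 - 26*x^3 + 328*x^2 - 803*x + 630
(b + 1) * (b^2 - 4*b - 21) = b^3 - 3*b^2 - 25*b - 21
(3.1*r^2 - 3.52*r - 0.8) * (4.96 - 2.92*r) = -9.052*r^3 + 25.6544*r^2 - 15.1232*r - 3.968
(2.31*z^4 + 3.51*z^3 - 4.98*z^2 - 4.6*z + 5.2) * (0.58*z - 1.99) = 1.3398*z^5 - 2.5611*z^4 - 9.8733*z^3 + 7.2422*z^2 + 12.17*z - 10.348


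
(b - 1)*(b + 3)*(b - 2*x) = b^3 - 2*b^2*x + 2*b^2 - 4*b*x - 3*b + 6*x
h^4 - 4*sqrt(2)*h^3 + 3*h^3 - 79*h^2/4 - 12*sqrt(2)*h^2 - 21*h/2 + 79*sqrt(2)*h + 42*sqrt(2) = (h - 7/2)*(h + 1/2)*(h + 6)*(h - 4*sqrt(2))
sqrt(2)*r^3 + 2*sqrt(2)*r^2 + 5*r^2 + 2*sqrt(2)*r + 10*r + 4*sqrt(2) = (r + 2)*(r + 2*sqrt(2))*(sqrt(2)*r + 1)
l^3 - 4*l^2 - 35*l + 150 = (l - 5)^2*(l + 6)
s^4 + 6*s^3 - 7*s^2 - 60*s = s*(s - 3)*(s + 4)*(s + 5)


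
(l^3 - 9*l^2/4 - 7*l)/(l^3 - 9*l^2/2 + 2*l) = (4*l + 7)/(2*(2*l - 1))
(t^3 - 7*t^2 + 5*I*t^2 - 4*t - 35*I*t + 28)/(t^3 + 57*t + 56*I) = (t^2 + t*(-7 + 4*I) - 28*I)/(t^2 - I*t + 56)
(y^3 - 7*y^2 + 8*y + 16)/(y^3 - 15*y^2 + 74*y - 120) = (y^2 - 3*y - 4)/(y^2 - 11*y + 30)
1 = 1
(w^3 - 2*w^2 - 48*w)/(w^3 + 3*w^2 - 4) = w*(w^2 - 2*w - 48)/(w^3 + 3*w^2 - 4)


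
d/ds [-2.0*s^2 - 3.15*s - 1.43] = -4.0*s - 3.15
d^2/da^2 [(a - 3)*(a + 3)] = 2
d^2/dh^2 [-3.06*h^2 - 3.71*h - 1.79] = -6.12000000000000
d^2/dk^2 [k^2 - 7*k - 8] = 2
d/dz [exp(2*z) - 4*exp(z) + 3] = 2*(exp(z) - 2)*exp(z)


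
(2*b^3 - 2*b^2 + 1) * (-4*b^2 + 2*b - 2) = -8*b^5 + 12*b^4 - 8*b^3 + 2*b - 2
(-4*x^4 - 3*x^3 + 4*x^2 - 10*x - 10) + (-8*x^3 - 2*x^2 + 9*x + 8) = -4*x^4 - 11*x^3 + 2*x^2 - x - 2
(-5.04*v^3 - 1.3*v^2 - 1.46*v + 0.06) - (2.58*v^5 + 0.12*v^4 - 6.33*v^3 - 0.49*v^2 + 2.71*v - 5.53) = -2.58*v^5 - 0.12*v^4 + 1.29*v^3 - 0.81*v^2 - 4.17*v + 5.59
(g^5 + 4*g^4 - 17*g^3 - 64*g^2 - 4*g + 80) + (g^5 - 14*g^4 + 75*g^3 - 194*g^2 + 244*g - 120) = 2*g^5 - 10*g^4 + 58*g^3 - 258*g^2 + 240*g - 40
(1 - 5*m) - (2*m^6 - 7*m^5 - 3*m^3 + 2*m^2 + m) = -2*m^6 + 7*m^5 + 3*m^3 - 2*m^2 - 6*m + 1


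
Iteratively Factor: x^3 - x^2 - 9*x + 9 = (x - 1)*(x^2 - 9) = (x - 1)*(x + 3)*(x - 3)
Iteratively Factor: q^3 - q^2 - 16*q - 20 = (q + 2)*(q^2 - 3*q - 10) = (q - 5)*(q + 2)*(q + 2)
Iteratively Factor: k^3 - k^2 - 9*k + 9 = (k + 3)*(k^2 - 4*k + 3) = (k - 1)*(k + 3)*(k - 3)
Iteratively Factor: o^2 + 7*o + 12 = (o + 3)*(o + 4)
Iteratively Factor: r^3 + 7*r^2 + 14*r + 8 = (r + 2)*(r^2 + 5*r + 4) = (r + 1)*(r + 2)*(r + 4)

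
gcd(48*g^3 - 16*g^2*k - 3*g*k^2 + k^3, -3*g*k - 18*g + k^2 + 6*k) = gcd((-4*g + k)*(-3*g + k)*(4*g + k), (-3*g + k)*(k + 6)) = 3*g - k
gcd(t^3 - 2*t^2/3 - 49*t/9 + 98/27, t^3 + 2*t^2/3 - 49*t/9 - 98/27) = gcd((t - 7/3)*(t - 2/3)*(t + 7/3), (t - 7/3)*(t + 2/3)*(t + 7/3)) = t^2 - 49/9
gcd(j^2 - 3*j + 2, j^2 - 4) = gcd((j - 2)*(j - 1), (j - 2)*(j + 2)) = j - 2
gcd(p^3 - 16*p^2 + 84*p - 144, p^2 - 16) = p - 4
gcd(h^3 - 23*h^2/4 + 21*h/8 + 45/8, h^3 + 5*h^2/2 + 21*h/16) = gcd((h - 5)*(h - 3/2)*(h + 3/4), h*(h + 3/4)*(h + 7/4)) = h + 3/4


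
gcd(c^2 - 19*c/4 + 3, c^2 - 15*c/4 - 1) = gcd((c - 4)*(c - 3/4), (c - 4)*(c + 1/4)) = c - 4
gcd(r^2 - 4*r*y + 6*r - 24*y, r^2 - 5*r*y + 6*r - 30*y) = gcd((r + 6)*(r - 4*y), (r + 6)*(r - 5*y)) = r + 6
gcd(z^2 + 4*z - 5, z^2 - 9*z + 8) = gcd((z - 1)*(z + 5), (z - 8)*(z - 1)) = z - 1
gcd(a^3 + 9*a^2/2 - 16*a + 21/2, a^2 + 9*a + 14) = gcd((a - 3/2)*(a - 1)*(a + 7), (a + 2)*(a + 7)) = a + 7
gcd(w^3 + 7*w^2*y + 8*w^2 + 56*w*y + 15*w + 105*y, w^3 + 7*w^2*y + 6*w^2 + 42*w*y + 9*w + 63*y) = w^2 + 7*w*y + 3*w + 21*y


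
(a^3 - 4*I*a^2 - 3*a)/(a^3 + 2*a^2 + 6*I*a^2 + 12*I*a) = (a^2 - 4*I*a - 3)/(a^2 + a*(2 + 6*I) + 12*I)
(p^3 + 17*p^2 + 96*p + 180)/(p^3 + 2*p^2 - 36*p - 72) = (p^2 + 11*p + 30)/(p^2 - 4*p - 12)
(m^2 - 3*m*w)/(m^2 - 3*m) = (m - 3*w)/(m - 3)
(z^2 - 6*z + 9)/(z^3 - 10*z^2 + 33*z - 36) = 1/(z - 4)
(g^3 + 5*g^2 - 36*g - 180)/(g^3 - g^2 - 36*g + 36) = (g + 5)/(g - 1)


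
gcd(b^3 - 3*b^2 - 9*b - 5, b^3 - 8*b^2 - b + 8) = b + 1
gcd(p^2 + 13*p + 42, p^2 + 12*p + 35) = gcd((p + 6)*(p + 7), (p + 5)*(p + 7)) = p + 7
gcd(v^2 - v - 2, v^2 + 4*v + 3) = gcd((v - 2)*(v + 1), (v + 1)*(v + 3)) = v + 1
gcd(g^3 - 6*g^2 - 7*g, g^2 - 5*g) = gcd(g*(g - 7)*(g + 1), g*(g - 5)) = g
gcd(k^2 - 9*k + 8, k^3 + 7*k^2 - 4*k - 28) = 1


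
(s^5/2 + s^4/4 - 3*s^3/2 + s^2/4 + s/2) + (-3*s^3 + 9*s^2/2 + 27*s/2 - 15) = s^5/2 + s^4/4 - 9*s^3/2 + 19*s^2/4 + 14*s - 15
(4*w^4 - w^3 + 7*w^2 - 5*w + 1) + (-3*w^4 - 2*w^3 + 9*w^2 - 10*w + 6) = w^4 - 3*w^3 + 16*w^2 - 15*w + 7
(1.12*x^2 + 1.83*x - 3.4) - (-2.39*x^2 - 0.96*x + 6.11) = 3.51*x^2 + 2.79*x - 9.51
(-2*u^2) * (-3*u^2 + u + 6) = 6*u^4 - 2*u^3 - 12*u^2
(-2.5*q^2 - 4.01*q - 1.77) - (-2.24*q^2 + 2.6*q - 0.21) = -0.26*q^2 - 6.61*q - 1.56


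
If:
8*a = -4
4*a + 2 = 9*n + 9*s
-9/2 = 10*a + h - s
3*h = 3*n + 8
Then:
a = -1/2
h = 19/12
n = -13/12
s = 13/12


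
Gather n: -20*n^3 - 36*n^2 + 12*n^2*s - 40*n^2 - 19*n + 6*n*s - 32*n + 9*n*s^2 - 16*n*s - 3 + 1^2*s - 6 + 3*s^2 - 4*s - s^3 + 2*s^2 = -20*n^3 + n^2*(12*s - 76) + n*(9*s^2 - 10*s - 51) - s^3 + 5*s^2 - 3*s - 9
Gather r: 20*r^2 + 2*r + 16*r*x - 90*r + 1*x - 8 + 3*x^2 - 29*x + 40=20*r^2 + r*(16*x - 88) + 3*x^2 - 28*x + 32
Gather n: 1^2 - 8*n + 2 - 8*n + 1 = 4 - 16*n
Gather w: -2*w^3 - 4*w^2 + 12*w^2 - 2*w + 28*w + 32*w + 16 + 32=-2*w^3 + 8*w^2 + 58*w + 48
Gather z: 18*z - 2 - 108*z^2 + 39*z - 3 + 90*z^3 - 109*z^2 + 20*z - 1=90*z^3 - 217*z^2 + 77*z - 6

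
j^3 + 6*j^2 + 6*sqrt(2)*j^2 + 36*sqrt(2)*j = j*(j + 6)*(j + 6*sqrt(2))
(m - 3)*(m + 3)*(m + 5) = m^3 + 5*m^2 - 9*m - 45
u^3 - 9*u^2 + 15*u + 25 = (u - 5)^2*(u + 1)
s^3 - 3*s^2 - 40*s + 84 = (s - 7)*(s - 2)*(s + 6)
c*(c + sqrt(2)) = c^2 + sqrt(2)*c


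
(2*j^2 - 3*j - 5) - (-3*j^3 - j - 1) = 3*j^3 + 2*j^2 - 2*j - 4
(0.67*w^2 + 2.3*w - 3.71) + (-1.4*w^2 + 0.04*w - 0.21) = -0.73*w^2 + 2.34*w - 3.92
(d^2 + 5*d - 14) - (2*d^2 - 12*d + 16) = -d^2 + 17*d - 30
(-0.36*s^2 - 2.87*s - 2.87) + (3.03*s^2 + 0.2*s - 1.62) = 2.67*s^2 - 2.67*s - 4.49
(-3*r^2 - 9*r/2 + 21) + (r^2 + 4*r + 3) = -2*r^2 - r/2 + 24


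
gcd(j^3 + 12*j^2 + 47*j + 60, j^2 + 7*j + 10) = j + 5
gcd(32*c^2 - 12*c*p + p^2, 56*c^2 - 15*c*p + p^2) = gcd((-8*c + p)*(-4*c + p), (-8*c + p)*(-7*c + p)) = -8*c + p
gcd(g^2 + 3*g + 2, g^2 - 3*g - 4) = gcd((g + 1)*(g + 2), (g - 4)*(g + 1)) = g + 1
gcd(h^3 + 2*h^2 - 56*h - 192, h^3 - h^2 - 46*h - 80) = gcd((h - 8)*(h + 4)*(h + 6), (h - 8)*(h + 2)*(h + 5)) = h - 8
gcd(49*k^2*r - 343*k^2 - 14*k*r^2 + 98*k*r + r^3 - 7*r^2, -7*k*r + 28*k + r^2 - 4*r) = -7*k + r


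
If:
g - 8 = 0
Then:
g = 8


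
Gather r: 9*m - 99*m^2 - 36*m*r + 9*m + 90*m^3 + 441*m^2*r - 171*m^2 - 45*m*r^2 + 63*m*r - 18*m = 90*m^3 - 270*m^2 - 45*m*r^2 + r*(441*m^2 + 27*m)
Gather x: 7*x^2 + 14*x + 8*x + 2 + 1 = 7*x^2 + 22*x + 3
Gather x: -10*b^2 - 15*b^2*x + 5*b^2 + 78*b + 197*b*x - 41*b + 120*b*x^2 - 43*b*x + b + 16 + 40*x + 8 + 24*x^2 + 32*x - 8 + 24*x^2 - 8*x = -5*b^2 + 38*b + x^2*(120*b + 48) + x*(-15*b^2 + 154*b + 64) + 16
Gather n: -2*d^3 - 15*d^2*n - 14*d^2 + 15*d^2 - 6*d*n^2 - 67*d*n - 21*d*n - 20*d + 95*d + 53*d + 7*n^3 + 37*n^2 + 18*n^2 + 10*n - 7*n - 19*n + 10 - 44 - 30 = -2*d^3 + d^2 + 128*d + 7*n^3 + n^2*(55 - 6*d) + n*(-15*d^2 - 88*d - 16) - 64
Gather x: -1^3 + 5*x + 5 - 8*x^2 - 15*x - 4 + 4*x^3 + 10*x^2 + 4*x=4*x^3 + 2*x^2 - 6*x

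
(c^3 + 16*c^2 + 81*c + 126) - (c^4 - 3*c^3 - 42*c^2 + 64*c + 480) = -c^4 + 4*c^3 + 58*c^2 + 17*c - 354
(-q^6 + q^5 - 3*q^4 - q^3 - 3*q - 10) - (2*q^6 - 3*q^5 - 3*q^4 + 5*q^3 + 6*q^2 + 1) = -3*q^6 + 4*q^5 - 6*q^3 - 6*q^2 - 3*q - 11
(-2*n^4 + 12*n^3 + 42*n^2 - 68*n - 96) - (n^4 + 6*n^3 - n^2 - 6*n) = -3*n^4 + 6*n^3 + 43*n^2 - 62*n - 96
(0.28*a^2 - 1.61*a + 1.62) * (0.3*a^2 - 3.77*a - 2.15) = 0.084*a^4 - 1.5386*a^3 + 5.9537*a^2 - 2.6459*a - 3.483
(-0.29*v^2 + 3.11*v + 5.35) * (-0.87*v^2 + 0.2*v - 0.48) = 0.2523*v^4 - 2.7637*v^3 - 3.8933*v^2 - 0.4228*v - 2.568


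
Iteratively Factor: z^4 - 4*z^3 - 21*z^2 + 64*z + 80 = (z + 4)*(z^3 - 8*z^2 + 11*z + 20) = (z - 4)*(z + 4)*(z^2 - 4*z - 5) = (z - 5)*(z - 4)*(z + 4)*(z + 1)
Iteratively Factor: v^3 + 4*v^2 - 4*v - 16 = (v - 2)*(v^2 + 6*v + 8) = (v - 2)*(v + 2)*(v + 4)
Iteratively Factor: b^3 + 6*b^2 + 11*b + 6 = (b + 2)*(b^2 + 4*b + 3) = (b + 2)*(b + 3)*(b + 1)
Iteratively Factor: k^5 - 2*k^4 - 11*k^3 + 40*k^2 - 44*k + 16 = (k - 2)*(k^4 - 11*k^2 + 18*k - 8) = (k - 2)*(k - 1)*(k^3 + k^2 - 10*k + 8) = (k - 2)*(k - 1)^2*(k^2 + 2*k - 8) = (k - 2)^2*(k - 1)^2*(k + 4)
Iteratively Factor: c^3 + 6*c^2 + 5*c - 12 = (c - 1)*(c^2 + 7*c + 12) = (c - 1)*(c + 4)*(c + 3)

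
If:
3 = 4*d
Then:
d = 3/4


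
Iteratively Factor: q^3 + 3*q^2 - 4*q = (q)*(q^2 + 3*q - 4) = q*(q - 1)*(q + 4)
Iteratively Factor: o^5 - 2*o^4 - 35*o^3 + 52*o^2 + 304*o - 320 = (o + 4)*(o^4 - 6*o^3 - 11*o^2 + 96*o - 80) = (o - 1)*(o + 4)*(o^3 - 5*o^2 - 16*o + 80) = (o - 4)*(o - 1)*(o + 4)*(o^2 - o - 20) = (o - 4)*(o - 1)*(o + 4)^2*(o - 5)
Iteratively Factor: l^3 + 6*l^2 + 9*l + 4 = (l + 1)*(l^2 + 5*l + 4) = (l + 1)^2*(l + 4)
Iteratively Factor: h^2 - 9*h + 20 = (h - 4)*(h - 5)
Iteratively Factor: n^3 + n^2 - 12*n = (n - 3)*(n^2 + 4*n) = n*(n - 3)*(n + 4)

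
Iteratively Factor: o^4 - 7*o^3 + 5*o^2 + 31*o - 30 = (o - 1)*(o^3 - 6*o^2 - o + 30) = (o - 1)*(o + 2)*(o^2 - 8*o + 15) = (o - 3)*(o - 1)*(o + 2)*(o - 5)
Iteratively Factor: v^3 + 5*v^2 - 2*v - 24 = (v + 4)*(v^2 + v - 6) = (v + 3)*(v + 4)*(v - 2)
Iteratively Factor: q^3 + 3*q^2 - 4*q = (q + 4)*(q^2 - q) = q*(q + 4)*(q - 1)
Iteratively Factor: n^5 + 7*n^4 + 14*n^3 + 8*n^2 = (n + 2)*(n^4 + 5*n^3 + 4*n^2) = (n + 2)*(n + 4)*(n^3 + n^2) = (n + 1)*(n + 2)*(n + 4)*(n^2) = n*(n + 1)*(n + 2)*(n + 4)*(n)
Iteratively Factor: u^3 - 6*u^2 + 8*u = (u - 4)*(u^2 - 2*u) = u*(u - 4)*(u - 2)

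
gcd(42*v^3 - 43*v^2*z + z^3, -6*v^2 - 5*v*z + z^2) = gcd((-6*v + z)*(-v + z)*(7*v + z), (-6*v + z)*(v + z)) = -6*v + z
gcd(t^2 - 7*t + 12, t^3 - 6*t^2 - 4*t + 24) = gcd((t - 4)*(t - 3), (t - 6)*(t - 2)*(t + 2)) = 1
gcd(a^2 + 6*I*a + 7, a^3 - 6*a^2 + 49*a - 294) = a + 7*I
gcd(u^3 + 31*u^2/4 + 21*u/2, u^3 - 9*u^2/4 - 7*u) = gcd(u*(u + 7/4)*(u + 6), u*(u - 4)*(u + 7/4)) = u^2 + 7*u/4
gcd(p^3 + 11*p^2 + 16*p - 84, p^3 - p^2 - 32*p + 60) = p^2 + 4*p - 12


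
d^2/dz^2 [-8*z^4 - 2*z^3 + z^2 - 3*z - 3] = -96*z^2 - 12*z + 2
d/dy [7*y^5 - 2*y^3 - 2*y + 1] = 35*y^4 - 6*y^2 - 2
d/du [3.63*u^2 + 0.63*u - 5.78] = 7.26*u + 0.63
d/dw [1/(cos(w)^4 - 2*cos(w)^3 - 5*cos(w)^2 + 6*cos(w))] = 2*(3*sin(w)^3/cos(w)^2 + 2*sin(w)*cos(w) - 5*tan(w))/((cos(w) - 3)^2*(cos(w) - 1)^2*(cos(w) + 2)^2)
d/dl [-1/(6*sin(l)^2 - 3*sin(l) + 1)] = 3*(4*sin(l) - 1)*cos(l)/(6*sin(l)^2 - 3*sin(l) + 1)^2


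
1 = 1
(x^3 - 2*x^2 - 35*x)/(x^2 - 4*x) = (x^2 - 2*x - 35)/(x - 4)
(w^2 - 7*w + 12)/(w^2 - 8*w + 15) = (w - 4)/(w - 5)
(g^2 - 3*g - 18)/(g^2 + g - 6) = (g - 6)/(g - 2)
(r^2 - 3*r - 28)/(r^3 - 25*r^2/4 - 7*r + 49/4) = 4*(r + 4)/(4*r^2 + 3*r - 7)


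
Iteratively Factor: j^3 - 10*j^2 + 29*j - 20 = (j - 4)*(j^2 - 6*j + 5) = (j - 5)*(j - 4)*(j - 1)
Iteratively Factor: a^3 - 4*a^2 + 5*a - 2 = (a - 1)*(a^2 - 3*a + 2) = (a - 2)*(a - 1)*(a - 1)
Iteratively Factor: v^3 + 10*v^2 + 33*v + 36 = (v + 4)*(v^2 + 6*v + 9) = (v + 3)*(v + 4)*(v + 3)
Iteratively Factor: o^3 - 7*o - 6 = (o + 2)*(o^2 - 2*o - 3) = (o + 1)*(o + 2)*(o - 3)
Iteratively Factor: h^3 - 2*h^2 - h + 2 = (h - 2)*(h^2 - 1) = (h - 2)*(h + 1)*(h - 1)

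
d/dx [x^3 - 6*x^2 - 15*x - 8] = 3*x^2 - 12*x - 15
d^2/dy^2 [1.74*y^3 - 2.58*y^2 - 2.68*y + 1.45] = 10.44*y - 5.16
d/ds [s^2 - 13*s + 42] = 2*s - 13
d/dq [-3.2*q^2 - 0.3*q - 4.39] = -6.4*q - 0.3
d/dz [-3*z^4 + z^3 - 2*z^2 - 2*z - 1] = -12*z^3 + 3*z^2 - 4*z - 2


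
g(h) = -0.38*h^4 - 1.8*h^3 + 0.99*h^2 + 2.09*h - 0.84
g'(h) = -1.52*h^3 - 5.4*h^2 + 1.98*h + 2.09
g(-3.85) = 25.02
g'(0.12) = 2.25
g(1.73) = -6.99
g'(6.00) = -508.75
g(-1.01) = -0.48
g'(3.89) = -161.39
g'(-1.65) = -9.05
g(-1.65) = 3.68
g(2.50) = -32.40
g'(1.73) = -18.52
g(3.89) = -170.70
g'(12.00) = -3378.31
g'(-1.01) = -3.85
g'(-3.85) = 1.17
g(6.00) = -833.94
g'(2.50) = -50.46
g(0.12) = -0.58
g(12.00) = -10823.28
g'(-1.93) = -10.92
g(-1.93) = 6.48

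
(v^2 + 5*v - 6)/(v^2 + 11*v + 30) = (v - 1)/(v + 5)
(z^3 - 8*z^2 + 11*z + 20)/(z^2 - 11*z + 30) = (z^2 - 3*z - 4)/(z - 6)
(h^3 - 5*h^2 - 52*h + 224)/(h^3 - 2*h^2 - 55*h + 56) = (h - 4)/(h - 1)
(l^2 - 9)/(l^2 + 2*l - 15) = (l + 3)/(l + 5)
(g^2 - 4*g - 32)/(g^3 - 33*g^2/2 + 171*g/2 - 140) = 2*(g + 4)/(2*g^2 - 17*g + 35)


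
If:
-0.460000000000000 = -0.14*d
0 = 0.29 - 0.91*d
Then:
No Solution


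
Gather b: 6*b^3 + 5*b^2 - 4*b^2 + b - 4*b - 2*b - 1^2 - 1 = 6*b^3 + b^2 - 5*b - 2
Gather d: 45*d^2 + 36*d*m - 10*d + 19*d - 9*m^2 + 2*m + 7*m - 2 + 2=45*d^2 + d*(36*m + 9) - 9*m^2 + 9*m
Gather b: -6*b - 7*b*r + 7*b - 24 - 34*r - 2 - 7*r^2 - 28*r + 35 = b*(1 - 7*r) - 7*r^2 - 62*r + 9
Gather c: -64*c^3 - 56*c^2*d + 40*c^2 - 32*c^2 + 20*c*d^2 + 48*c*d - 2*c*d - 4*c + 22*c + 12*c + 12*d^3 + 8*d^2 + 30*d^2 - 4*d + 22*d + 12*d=-64*c^3 + c^2*(8 - 56*d) + c*(20*d^2 + 46*d + 30) + 12*d^3 + 38*d^2 + 30*d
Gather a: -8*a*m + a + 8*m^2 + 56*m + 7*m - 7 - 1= a*(1 - 8*m) + 8*m^2 + 63*m - 8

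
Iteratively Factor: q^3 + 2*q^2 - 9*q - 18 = (q + 3)*(q^2 - q - 6) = (q - 3)*(q + 3)*(q + 2)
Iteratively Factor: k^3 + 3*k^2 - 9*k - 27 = (k + 3)*(k^2 - 9) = (k - 3)*(k + 3)*(k + 3)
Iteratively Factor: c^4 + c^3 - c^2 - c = (c + 1)*(c^3 - c) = (c - 1)*(c + 1)*(c^2 + c) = c*(c - 1)*(c + 1)*(c + 1)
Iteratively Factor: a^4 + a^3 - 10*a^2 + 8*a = (a + 4)*(a^3 - 3*a^2 + 2*a) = a*(a + 4)*(a^2 - 3*a + 2) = a*(a - 1)*(a + 4)*(a - 2)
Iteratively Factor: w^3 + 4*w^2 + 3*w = (w + 3)*(w^2 + w) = (w + 1)*(w + 3)*(w)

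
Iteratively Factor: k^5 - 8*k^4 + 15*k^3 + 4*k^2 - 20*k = (k + 1)*(k^4 - 9*k^3 + 24*k^2 - 20*k) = (k - 5)*(k + 1)*(k^3 - 4*k^2 + 4*k) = k*(k - 5)*(k + 1)*(k^2 - 4*k + 4) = k*(k - 5)*(k - 2)*(k + 1)*(k - 2)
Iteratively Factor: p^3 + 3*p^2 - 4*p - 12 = (p + 3)*(p^2 - 4) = (p - 2)*(p + 3)*(p + 2)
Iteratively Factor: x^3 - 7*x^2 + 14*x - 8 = (x - 4)*(x^2 - 3*x + 2) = (x - 4)*(x - 1)*(x - 2)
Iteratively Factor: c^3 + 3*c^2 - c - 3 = (c + 3)*(c^2 - 1) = (c + 1)*(c + 3)*(c - 1)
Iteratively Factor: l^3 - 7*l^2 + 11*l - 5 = (l - 1)*(l^2 - 6*l + 5) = (l - 5)*(l - 1)*(l - 1)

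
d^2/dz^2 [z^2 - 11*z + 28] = 2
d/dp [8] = 0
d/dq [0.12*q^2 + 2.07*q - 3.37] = 0.24*q + 2.07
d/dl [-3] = 0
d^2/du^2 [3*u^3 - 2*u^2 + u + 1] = 18*u - 4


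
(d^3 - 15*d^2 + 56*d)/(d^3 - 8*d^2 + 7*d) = (d - 8)/(d - 1)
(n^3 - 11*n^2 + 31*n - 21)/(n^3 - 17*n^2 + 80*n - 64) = (n^2 - 10*n + 21)/(n^2 - 16*n + 64)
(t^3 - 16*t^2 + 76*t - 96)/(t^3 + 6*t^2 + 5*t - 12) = (t^3 - 16*t^2 + 76*t - 96)/(t^3 + 6*t^2 + 5*t - 12)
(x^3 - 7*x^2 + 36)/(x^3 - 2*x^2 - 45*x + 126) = (x + 2)/(x + 7)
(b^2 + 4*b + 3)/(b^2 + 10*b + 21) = (b + 1)/(b + 7)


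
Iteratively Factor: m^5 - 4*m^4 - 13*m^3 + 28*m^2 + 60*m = (m + 2)*(m^4 - 6*m^3 - m^2 + 30*m) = (m - 5)*(m + 2)*(m^3 - m^2 - 6*m) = m*(m - 5)*(m + 2)*(m^2 - m - 6) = m*(m - 5)*(m + 2)^2*(m - 3)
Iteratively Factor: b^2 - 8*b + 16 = (b - 4)*(b - 4)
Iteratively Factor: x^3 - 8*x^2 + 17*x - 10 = (x - 2)*(x^2 - 6*x + 5) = (x - 2)*(x - 1)*(x - 5)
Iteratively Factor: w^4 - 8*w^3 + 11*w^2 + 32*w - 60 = (w - 5)*(w^3 - 3*w^2 - 4*w + 12) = (w - 5)*(w + 2)*(w^2 - 5*w + 6) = (w - 5)*(w - 2)*(w + 2)*(w - 3)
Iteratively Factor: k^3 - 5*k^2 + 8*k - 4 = (k - 2)*(k^2 - 3*k + 2) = (k - 2)*(k - 1)*(k - 2)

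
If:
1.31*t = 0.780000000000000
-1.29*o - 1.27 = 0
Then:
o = -0.98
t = 0.60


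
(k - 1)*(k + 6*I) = k^2 - k + 6*I*k - 6*I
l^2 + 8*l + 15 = (l + 3)*(l + 5)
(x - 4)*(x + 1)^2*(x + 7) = x^4 + 5*x^3 - 21*x^2 - 53*x - 28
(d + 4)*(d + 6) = d^2 + 10*d + 24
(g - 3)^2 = g^2 - 6*g + 9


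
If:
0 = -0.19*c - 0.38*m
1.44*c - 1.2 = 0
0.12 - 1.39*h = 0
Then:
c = 0.83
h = 0.09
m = -0.42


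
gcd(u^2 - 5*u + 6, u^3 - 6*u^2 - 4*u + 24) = u - 2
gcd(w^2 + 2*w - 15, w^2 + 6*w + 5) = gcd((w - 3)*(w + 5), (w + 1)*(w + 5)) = w + 5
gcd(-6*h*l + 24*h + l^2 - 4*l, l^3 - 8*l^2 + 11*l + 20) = l - 4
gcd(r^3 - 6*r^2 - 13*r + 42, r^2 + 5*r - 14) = r - 2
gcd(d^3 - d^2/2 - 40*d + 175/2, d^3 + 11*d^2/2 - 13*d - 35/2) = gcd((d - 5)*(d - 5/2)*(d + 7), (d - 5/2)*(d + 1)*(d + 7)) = d^2 + 9*d/2 - 35/2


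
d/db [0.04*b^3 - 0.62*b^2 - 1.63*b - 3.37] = 0.12*b^2 - 1.24*b - 1.63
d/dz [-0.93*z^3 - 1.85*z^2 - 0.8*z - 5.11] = -2.79*z^2 - 3.7*z - 0.8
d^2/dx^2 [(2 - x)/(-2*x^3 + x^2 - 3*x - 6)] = 2*((x - 2)*(6*x^2 - 2*x + 3)^2 + (-6*x^2 + 2*x - (x - 2)*(6*x - 1) - 3)*(2*x^3 - x^2 + 3*x + 6))/(2*x^3 - x^2 + 3*x + 6)^3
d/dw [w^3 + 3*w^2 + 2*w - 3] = 3*w^2 + 6*w + 2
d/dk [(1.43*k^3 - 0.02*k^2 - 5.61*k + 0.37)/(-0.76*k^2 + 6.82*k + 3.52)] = (-1.0868*k^4 + 19.5052*k^3 + 10.7008*k^2 + 0.421599999999998*k - 22.2706)/(0.5776*k^4 - 10.3664*k^3 + 41.162*k^2 + 48.0128*k + 12.3904)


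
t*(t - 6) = t^2 - 6*t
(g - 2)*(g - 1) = g^2 - 3*g + 2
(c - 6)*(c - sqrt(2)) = c^2 - 6*c - sqrt(2)*c + 6*sqrt(2)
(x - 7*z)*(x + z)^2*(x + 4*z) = x^4 - x^3*z - 33*x^2*z^2 - 59*x*z^3 - 28*z^4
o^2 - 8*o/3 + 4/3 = (o - 2)*(o - 2/3)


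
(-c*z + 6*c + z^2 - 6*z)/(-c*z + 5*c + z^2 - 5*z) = (z - 6)/(z - 5)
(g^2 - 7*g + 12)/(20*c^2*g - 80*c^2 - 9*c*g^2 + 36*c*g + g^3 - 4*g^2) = (g - 3)/(20*c^2 - 9*c*g + g^2)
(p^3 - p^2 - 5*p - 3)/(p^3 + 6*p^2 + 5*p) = (p^2 - 2*p - 3)/(p*(p + 5))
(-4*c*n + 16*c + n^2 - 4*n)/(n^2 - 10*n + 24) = (-4*c + n)/(n - 6)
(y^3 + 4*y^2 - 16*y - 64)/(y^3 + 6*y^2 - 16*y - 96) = (y + 4)/(y + 6)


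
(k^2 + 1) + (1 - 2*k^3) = -2*k^3 + k^2 + 2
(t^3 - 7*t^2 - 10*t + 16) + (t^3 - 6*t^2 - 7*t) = 2*t^3 - 13*t^2 - 17*t + 16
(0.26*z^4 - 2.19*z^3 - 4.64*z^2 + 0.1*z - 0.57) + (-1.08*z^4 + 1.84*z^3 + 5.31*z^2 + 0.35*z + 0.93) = -0.82*z^4 - 0.35*z^3 + 0.67*z^2 + 0.45*z + 0.36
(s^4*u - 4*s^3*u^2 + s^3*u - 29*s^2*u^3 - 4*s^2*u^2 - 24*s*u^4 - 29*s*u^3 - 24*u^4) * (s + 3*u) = s^5*u - s^4*u^2 + s^4*u - 41*s^3*u^3 - s^3*u^2 - 111*s^2*u^4 - 41*s^2*u^3 - 72*s*u^5 - 111*s*u^4 - 72*u^5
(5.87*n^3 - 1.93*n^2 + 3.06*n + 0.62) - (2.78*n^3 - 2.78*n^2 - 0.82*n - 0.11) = 3.09*n^3 + 0.85*n^2 + 3.88*n + 0.73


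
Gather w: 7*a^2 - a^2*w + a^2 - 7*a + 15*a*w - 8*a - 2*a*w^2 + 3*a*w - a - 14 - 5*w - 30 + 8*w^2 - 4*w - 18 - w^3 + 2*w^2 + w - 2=8*a^2 - 16*a - w^3 + w^2*(10 - 2*a) + w*(-a^2 + 18*a - 8) - 64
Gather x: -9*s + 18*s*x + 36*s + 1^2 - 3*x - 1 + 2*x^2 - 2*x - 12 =27*s + 2*x^2 + x*(18*s - 5) - 12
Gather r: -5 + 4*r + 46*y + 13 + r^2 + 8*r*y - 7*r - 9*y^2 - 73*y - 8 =r^2 + r*(8*y - 3) - 9*y^2 - 27*y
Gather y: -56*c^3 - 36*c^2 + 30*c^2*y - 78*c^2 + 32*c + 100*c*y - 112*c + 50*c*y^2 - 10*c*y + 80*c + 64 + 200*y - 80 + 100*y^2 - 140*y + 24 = -56*c^3 - 114*c^2 + y^2*(50*c + 100) + y*(30*c^2 + 90*c + 60) + 8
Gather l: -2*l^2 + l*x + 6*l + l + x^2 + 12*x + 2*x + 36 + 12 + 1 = -2*l^2 + l*(x + 7) + x^2 + 14*x + 49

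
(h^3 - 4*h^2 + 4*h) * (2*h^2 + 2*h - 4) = 2*h^5 - 6*h^4 - 4*h^3 + 24*h^2 - 16*h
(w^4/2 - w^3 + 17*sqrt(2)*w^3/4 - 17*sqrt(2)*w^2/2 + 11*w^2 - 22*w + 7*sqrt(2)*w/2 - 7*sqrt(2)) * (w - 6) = w^5/2 - 4*w^4 + 17*sqrt(2)*w^4/4 - 34*sqrt(2)*w^3 + 17*w^3 - 88*w^2 + 109*sqrt(2)*w^2/2 - 28*sqrt(2)*w + 132*w + 42*sqrt(2)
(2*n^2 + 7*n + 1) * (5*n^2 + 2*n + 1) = 10*n^4 + 39*n^3 + 21*n^2 + 9*n + 1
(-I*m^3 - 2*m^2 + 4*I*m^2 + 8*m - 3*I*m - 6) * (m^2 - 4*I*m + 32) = -I*m^5 - 6*m^4 + 4*I*m^4 + 24*m^3 - 27*I*m^3 - 82*m^2 + 96*I*m^2 + 256*m - 72*I*m - 192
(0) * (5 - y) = 0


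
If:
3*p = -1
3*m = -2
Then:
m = -2/3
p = -1/3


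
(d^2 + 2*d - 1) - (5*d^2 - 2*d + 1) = -4*d^2 + 4*d - 2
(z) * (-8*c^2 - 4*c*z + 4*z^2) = -8*c^2*z - 4*c*z^2 + 4*z^3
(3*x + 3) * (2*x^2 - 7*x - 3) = 6*x^3 - 15*x^2 - 30*x - 9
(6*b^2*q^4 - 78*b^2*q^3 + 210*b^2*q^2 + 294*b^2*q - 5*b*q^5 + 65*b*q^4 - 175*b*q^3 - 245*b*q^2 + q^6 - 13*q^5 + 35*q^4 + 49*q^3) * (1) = 6*b^2*q^4 - 78*b^2*q^3 + 210*b^2*q^2 + 294*b^2*q - 5*b*q^5 + 65*b*q^4 - 175*b*q^3 - 245*b*q^2 + q^6 - 13*q^5 + 35*q^4 + 49*q^3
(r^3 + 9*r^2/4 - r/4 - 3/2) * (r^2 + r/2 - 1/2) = r^5 + 11*r^4/4 + 3*r^3/8 - 11*r^2/4 - 5*r/8 + 3/4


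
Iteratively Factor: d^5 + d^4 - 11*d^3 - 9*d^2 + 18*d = (d)*(d^4 + d^3 - 11*d^2 - 9*d + 18) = d*(d + 2)*(d^3 - d^2 - 9*d + 9) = d*(d - 3)*(d + 2)*(d^2 + 2*d - 3) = d*(d - 3)*(d + 2)*(d + 3)*(d - 1)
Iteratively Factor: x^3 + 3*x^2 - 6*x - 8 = (x + 4)*(x^2 - x - 2) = (x + 1)*(x + 4)*(x - 2)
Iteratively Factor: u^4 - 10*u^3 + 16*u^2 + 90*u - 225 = (u - 5)*(u^3 - 5*u^2 - 9*u + 45) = (u - 5)*(u + 3)*(u^2 - 8*u + 15) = (u - 5)*(u - 3)*(u + 3)*(u - 5)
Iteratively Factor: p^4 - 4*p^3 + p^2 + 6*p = (p)*(p^3 - 4*p^2 + p + 6) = p*(p - 2)*(p^2 - 2*p - 3) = p*(p - 3)*(p - 2)*(p + 1)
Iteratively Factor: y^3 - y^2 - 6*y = (y - 3)*(y^2 + 2*y) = (y - 3)*(y + 2)*(y)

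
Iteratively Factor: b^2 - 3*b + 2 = (b - 1)*(b - 2)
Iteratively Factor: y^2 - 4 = (y - 2)*(y + 2)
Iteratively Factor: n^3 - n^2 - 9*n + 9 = (n - 1)*(n^2 - 9) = (n - 1)*(n + 3)*(n - 3)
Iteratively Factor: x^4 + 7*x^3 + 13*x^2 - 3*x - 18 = (x - 1)*(x^3 + 8*x^2 + 21*x + 18) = (x - 1)*(x + 2)*(x^2 + 6*x + 9) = (x - 1)*(x + 2)*(x + 3)*(x + 3)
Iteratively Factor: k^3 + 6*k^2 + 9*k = (k + 3)*(k^2 + 3*k) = (k + 3)^2*(k)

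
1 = 1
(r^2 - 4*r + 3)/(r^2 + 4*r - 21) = (r - 1)/(r + 7)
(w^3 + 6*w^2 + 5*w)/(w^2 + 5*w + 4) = w*(w + 5)/(w + 4)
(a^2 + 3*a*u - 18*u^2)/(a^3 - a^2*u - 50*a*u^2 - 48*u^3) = (-a + 3*u)/(-a^2 + 7*a*u + 8*u^2)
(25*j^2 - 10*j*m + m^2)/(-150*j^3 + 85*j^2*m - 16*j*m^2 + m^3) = -1/(6*j - m)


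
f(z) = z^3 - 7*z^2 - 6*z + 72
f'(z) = 3*z^2 - 14*z - 6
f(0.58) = 66.36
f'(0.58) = -13.11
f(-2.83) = 10.25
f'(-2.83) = 57.65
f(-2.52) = 26.66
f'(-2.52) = 48.33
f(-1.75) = 55.70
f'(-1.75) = 27.69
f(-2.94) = 3.72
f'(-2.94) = 61.09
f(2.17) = 36.24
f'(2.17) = -22.25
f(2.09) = 38.01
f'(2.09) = -22.16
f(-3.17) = -11.18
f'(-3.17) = 68.53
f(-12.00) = -2592.00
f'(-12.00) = 594.00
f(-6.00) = -360.00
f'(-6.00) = 186.00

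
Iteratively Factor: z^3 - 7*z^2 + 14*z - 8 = (z - 1)*(z^2 - 6*z + 8) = (z - 2)*(z - 1)*(z - 4)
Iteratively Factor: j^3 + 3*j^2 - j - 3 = (j + 3)*(j^2 - 1) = (j + 1)*(j + 3)*(j - 1)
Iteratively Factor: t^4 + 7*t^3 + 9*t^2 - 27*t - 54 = (t + 3)*(t^3 + 4*t^2 - 3*t - 18) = (t + 3)^2*(t^2 + t - 6) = (t - 2)*(t + 3)^2*(t + 3)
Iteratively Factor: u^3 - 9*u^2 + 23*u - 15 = (u - 1)*(u^2 - 8*u + 15) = (u - 3)*(u - 1)*(u - 5)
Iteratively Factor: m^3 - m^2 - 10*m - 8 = (m + 1)*(m^2 - 2*m - 8) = (m - 4)*(m + 1)*(m + 2)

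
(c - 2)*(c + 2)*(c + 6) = c^3 + 6*c^2 - 4*c - 24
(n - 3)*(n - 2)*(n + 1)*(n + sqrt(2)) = n^4 - 4*n^3 + sqrt(2)*n^3 - 4*sqrt(2)*n^2 + n^2 + sqrt(2)*n + 6*n + 6*sqrt(2)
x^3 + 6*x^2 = x^2*(x + 6)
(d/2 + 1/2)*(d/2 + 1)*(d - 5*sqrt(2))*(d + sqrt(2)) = d^4/4 - sqrt(2)*d^3 + 3*d^3/4 - 3*sqrt(2)*d^2 - 2*d^2 - 15*d/2 - 2*sqrt(2)*d - 5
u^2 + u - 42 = (u - 6)*(u + 7)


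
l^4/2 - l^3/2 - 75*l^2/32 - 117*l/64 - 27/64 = (l/2 + 1/4)*(l - 3)*(l + 3/4)^2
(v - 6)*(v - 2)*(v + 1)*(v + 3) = v^4 - 4*v^3 - 17*v^2 + 24*v + 36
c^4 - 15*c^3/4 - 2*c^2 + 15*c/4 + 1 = (c - 4)*(c - 1)*(c + 1/4)*(c + 1)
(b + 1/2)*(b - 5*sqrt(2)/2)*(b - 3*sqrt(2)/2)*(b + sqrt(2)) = b^4 - 3*sqrt(2)*b^3 + b^3/2 - 3*sqrt(2)*b^2/2 - b^2/2 - b/4 + 15*sqrt(2)*b/2 + 15*sqrt(2)/4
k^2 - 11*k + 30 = (k - 6)*(k - 5)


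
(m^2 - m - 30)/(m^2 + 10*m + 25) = (m - 6)/(m + 5)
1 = 1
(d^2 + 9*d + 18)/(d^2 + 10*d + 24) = (d + 3)/(d + 4)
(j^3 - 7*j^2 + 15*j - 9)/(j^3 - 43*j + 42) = (j^2 - 6*j + 9)/(j^2 + j - 42)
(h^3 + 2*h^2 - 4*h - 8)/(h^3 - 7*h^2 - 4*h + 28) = (h + 2)/(h - 7)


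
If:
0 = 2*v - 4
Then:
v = 2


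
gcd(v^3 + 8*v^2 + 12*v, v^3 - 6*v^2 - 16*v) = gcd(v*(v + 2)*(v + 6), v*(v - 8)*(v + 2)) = v^2 + 2*v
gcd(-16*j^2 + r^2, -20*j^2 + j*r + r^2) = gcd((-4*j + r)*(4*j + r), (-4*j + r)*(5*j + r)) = -4*j + r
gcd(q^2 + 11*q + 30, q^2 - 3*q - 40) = q + 5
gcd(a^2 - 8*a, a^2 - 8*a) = a^2 - 8*a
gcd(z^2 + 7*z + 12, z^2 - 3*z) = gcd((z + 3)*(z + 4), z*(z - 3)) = 1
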